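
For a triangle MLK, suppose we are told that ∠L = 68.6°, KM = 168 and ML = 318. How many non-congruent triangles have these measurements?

0

ML·sin L = 318·sin(68.6°) ≈ 296.1.
Since KM = 168 < 296.1 = ML sin L, no triangle exists.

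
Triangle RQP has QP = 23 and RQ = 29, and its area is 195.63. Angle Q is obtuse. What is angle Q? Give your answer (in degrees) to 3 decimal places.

144.084

From area = ½·RQ·QP·sin Q, we get sin Q = 2·area/(RQ·QP) ≈ 0.58660.
Taking the obtuse solution, ∠Q ≈ 144.08°.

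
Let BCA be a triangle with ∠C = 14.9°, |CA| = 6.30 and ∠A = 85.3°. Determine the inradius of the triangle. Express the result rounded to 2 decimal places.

The third angle is ∠B = 180° − ∠C − ∠A = 79.80°.
Law of sines: |AB| = |CA|·sin C/sin B ≈ 1.6459.
Law of sines: |BC| = |CA|·sin A/sin B ≈ 6.3796.
Area = ½·|CA|·|AB|·sin A ≈ 5.1673.
Semiperimeter s = (6.3+1.6459+6.3796)/2 = 7.1628.
Inradius = area/s = 5.1673/7.1628 ≈ 0.72141.

0.72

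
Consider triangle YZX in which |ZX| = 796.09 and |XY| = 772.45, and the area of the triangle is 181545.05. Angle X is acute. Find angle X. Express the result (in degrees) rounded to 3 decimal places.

36.189

From area = ½·|ZX|·|XY|·sin X, we get sin X = 2·area/(|ZX|·|XY|) ≈ 0.59045.
Taking the acute solution, ∠X ≈ 36.19°.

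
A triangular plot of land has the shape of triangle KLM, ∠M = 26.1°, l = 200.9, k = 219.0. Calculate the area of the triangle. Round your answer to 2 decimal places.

9678.02

Area = ½·k·l·sin M ≈ 9678.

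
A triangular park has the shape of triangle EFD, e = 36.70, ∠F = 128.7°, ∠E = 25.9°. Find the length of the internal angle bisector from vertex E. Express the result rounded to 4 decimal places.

The third angle is ∠D = 180° − ∠E − ∠F = 25.40°.
Law of sines: f = e·sin F/sin E ≈ 65.572.
Law of sines: d = e·sin D/sin E ≈ 36.039.
The bisector from E has length 2·f·d·cos(∠E/2)/(f+d) ≈ 45.331.

45.3306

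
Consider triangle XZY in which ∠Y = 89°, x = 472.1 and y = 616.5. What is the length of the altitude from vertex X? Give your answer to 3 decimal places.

Law of sines: sin X = x·sin Y/y ≈ 0.76566.
Since y ≥ x, only the acute value applies: ∠X ≈ 49.97°.
Then ∠Z = 180° − ∠Y − ∠X ≈ 41.03°.
Law of sines gives z = y·sin Z/sin Y ≈ 404.8.
Area = ½·y·x·sin Z ≈ 95539.
The altitude from X has length 2·area/x ≈ 404.74.

404.740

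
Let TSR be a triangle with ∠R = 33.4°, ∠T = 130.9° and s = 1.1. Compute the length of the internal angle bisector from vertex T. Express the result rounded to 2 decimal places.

t_T ≈ 0.61

The third angle is ∠S = 180° − ∠R − ∠T = 15.70°.
Law of sines: t = s·sin T/sin S ≈ 3.0726.
Law of sines: r = s·sin R/sin S ≈ 2.2377.
The bisector from T has length 2·s·r·cos(∠T/2)/(s+r) ≈ 0.61282.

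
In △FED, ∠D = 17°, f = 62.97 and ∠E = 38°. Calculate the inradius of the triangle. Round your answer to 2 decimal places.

6.56

The third angle is ∠F = 180° − ∠E − ∠D = 125.00°.
Law of sines: e = f·sin E/sin F ≈ 47.327.
Law of sines: d = f·sin D/sin F ≈ 22.475.
Area = ½·f·e·sin D ≈ 435.66.
Semiperimeter s = (62.97+47.327+22.475)/2 = 66.386.
Inradius = area/s = 435.66/66.386 ≈ 6.5625.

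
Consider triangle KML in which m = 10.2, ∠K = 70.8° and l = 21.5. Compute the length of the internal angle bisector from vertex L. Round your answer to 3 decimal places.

10.347

By the law of cosines, k² = m² + l² − 2·m·l·cos K = 422.05, so k ≈ 20.544.
Law of cosines again: cos L = (k² + m² − l²)/(2·k·m) ≈ 0.15233, so ∠L ≈ 81.24°.
The bisector from L has length 2·k·m·cos(∠L/2)/(k+m) ≈ 10.347.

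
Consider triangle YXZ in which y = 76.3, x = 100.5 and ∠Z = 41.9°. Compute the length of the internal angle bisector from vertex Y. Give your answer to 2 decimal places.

By the law of cosines, z² = y² + x² − 2·y·x·cos Z = 4507, so z ≈ 67.134.
Law of cosines again: cos Y = (x² + z² − y²)/(2·x·z) ≈ 0.65107, so ∠Y ≈ 49.38°.
The bisector from Y has length 2·x·z·cos(∠Y/2)/(x+z) ≈ 73.138.

t_Y ≈ 73.14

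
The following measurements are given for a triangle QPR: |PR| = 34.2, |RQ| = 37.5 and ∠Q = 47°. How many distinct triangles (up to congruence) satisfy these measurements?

2

|RQ|·sin Q = 37.5·sin(47°) ≈ 27.43.
Since |RQ| sin Q < |PR| < |RQ| (27.43 < 34.2 < 37.5), two triangles exist.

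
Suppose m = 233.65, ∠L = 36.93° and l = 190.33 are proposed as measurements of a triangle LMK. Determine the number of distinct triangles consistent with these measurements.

2

m·sin L = 233.65·sin(36.93°) ≈ 140.4.
Since m sin L < l < m (140.4 < 190.33 < 233.65), two triangles exist.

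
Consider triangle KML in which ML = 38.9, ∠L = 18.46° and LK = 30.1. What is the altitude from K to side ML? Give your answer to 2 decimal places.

By the law of cosines, KM² = ML² + LK² − 2·ML·LK·cos L = 197.94, so KM ≈ 14.069.
Area = ½·ML·LK·sin L ≈ 185.38.
The altitude from K has length 2·area/ML ≈ 9.5309.

h_K ≈ 9.53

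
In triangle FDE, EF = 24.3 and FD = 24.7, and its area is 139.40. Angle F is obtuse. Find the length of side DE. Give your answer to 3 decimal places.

47.578

From area = ½·EF·FD·sin F, we get sin F = 2·area/(EF·FD) ≈ 0.46450.
Taking the obtuse solution, ∠F ≈ 152.32°.
Law of cosines then gives DE ≈ 47.578.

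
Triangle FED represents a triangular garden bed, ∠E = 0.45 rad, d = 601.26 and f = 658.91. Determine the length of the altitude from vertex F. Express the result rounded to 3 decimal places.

By the law of cosines, e² = d² + f² − 2·d·f·cos E = 82205, so e ≈ 286.71.
Area = ½·d·f·sin E ≈ 86162.
The altitude from F has length 2·area/f ≈ 261.53.

261.527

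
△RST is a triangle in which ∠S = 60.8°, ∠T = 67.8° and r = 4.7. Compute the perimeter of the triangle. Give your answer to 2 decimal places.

The third angle is ∠R = 180° − ∠S − ∠T = 51.40°.
Law of sines: s = r·sin S/sin R ≈ 5.2497.
Law of sines: t = r·sin T/sin R ≈ 5.5681.
Semiperimeter p = (4.7+5.2497+5.5681)/2 = 7.7589.
Perimeter = 4.7 + 5.2497 + 5.5681 = 15.518.

perimeter ≈ 15.52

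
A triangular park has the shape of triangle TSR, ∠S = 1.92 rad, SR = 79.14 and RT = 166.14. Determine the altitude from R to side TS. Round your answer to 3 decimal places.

Law of sines: sin T = SR·sin S/RT ≈ 0.44760.
Since RT ≥ SR, only the acute value applies: ∠T ≈ 0.464 rad.
Then ∠R = π − ∠S − ∠T ≈ 0.758 rad.
Law of sines gives TS = RT·sin R/sin S ≈ 121.49.
Area = ½·RT·SR·sin R ≈ 4517.2.
The altitude from R has length 2·area/TS ≈ 74.364.

74.364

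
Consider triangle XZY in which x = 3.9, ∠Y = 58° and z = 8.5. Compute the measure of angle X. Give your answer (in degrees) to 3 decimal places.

27.208

By the law of cosines, y² = x² + z² − 2·x·z·cos Y = 52.326, so y ≈ 7.2337.
Law of cosines again: cos X = (z² + y² − x²)/(2·z·y) ≈ 0.88935, so ∠X ≈ 27.21°.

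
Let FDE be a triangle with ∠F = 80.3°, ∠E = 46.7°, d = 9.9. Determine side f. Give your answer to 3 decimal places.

12.219

The third angle is ∠D = 180° − ∠E − ∠F = 53.00°.
Law of sines: f = d·sin F/sin D ≈ 12.219.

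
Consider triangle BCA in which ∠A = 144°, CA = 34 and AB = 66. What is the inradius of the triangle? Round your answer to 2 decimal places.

By the law of cosines, BC² = CA² + AB² − 2·CA·AB·cos A = 9142.9, so BC ≈ 95.618.
Area = ½·CA·AB·sin A ≈ 659.5.
Semiperimeter s = (34+66+95.618)/2 = 97.809.
Inradius = area/s = 659.5/97.809 ≈ 6.7427.

6.74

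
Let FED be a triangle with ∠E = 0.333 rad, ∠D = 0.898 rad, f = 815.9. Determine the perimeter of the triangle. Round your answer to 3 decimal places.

The third angle is ∠F = π − ∠E − ∠D = 1.911 rad.
Law of sines: e = f·sin E/sin F ≈ 282.88.
Law of sines: d = f·sin D/sin F ≈ 676.8.
Semiperimeter s = (815.9+282.88+676.8)/2 = 887.79.
Perimeter = 815.9 + 282.88 + 676.8 = 1775.6.

1775.574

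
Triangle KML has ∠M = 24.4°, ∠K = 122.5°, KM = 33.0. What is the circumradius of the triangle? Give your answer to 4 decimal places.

R ≈ 30.2141

The third angle is ∠L = 180° − ∠K − ∠M = 33.10°.
Law of sines: ML = KM·sin K/sin L ≈ 50.965.
Law of sines: LK = KM·sin M/sin L ≈ 24.963.
Circumradius = KM/(2 sin L) ≈ 30.214.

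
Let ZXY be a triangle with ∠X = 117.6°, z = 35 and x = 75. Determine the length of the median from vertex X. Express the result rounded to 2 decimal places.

Law of sines: sin Z = z·sin X/x ≈ 0.41356.
Since x ≥ z, only the acute value applies: ∠Z ≈ 24.43°.
Then ∠Y = 180° − ∠X − ∠Z ≈ 37.97°.
Law of sines gives y = x·sin Y/sin X ≈ 52.07.
Median from X: ½√(2·y² + 2·z² − x²) ≈ 23.705.

m_X ≈ 23.70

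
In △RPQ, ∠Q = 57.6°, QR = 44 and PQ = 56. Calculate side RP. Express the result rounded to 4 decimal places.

49.3097

By the law of cosines, RP² = PQ² + QR² − 2·PQ·QR·cos Q = 2431.4, so RP ≈ 49.31.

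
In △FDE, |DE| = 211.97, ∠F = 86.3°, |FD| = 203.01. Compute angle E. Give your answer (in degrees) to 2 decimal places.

Law of sines: sin E = |FD|·sin F/|DE| ≈ 0.95573.
Since |DE| ≥ |FD|, only the acute value applies: ∠E ≈ 72.89°.
Then ∠D = 180° − ∠F − ∠E ≈ 20.81°.

∠E ≈ 72.89°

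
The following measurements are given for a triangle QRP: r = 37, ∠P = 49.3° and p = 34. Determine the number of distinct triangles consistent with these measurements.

r·sin P = 37·sin(49.3°) ≈ 28.05.
Since r sin P < p < r (28.05 < 34 < 37), two triangles exist.

2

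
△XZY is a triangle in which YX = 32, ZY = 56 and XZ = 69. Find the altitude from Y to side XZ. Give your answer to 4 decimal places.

h_Y ≈ 25.6033

Semiperimeter s = (56 + 32 + 69)/2 = 78.5.
Heron's formula: area = √(78.5·22.5·46.5·9.5) ≈ 883.31.
The altitude from Y has length 2·area/XZ ≈ 25.603.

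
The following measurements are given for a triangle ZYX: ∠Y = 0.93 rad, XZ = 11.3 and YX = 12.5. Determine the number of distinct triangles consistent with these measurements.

YX·sin Y = 12.5·sin(0.93 rad) ≈ 10.02.
Since YX sin Y < XZ < YX (10.02 < 11.3 < 12.5), two triangles exist.

2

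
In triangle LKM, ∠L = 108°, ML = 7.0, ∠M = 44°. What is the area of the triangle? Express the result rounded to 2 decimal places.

The third angle is ∠K = 180° − ∠M − ∠L = 28.00°.
Law of sines: KM = ML·sin L/sin K ≈ 14.181.
Law of sines: LK = ML·sin M/sin K ≈ 10.358.
Area = ½·ML·KM·sin M ≈ 34.477.

area ≈ 34.48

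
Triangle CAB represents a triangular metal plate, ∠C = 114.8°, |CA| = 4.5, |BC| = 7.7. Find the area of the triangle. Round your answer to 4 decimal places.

area ≈ 15.7272

Area = ½·|BC|·|CA|·sin C ≈ 15.727.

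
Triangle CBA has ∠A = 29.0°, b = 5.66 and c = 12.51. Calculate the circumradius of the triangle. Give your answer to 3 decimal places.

R ≈ 8.294

By the law of cosines, a² = c² + b² − 2·c·b·cos A = 64.678, so a ≈ 8.0423.
Area = ½·c·b·sin A ≈ 17.164.
Circumradius = a/(2 sin A) ≈ 8.2942.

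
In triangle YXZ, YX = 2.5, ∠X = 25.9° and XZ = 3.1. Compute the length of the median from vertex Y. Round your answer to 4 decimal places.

By the law of cosines, ZY² = YX² + XZ² − 2·YX·XZ·cos X = 1.9169, so ZY ≈ 1.3845.
Median from Y: ½√(2·ZY² + 2·YX² − XZ²) ≈ 1.2965.

m_Y ≈ 1.2965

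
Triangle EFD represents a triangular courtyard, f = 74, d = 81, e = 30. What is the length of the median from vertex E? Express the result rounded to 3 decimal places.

m_E ≈ 76.115

Median from E: ½√(2·f² + 2·d² − e²) ≈ 76.115.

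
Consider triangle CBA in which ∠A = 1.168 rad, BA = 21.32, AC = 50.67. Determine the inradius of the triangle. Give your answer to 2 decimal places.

By the law of cosines, CB² = BA² + AC² − 2·BA·AC·cos A = 2175.1, so CB ≈ 46.638.
Area = ½·BA·AC·sin A ≈ 496.91.
Semiperimeter s = (21.32+50.67+46.638)/2 = 59.314.
Inradius = area/s = 496.91/59.314 ≈ 8.3777.

8.38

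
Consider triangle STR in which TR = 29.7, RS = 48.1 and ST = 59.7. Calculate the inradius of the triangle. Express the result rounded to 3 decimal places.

10.303

Semiperimeter s = (29.7 + 48.1 + 59.7)/2 = 68.75.
Heron's formula: area = √(68.75·39.05·20.65·9.05) ≈ 708.32.
Inradius = area/s = 708.32/68.75 ≈ 10.303.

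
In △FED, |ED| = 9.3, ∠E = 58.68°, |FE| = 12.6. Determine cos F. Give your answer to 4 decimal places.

0.6990

By the law of cosines, |DF|² = |FE|² + |ED|² − 2·|FE|·|ED|·cos E = 123.43, so |DF| ≈ 11.11.
Law of cosines again: cos F = (|DF|² + |FE|² − |ED|²)/(2·|DF|·|FE|) ≈ 0.69900, so ∠F ≈ 45.65°.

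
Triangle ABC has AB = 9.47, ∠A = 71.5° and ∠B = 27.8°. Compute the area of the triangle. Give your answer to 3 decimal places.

The third angle is ∠C = 180° − ∠A − ∠B = 80.70°.
Law of sines: BC = AB·sin A/sin C ≈ 9.1002.
Law of sines: CA = AB·sin B/sin C ≈ 4.4755.
Area = ½·AB·BC·sin B ≈ 20.096.

20.096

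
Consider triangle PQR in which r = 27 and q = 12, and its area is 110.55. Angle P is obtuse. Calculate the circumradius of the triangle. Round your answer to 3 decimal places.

From area = ½·q·r·sin P, we get sin P = 2·area/(q·r) ≈ 0.68241.
Taking the obtuse solution, ∠P ≈ 136.97°.
Law of cosines then gives p ≈ 36.697.
Circumradius = p/(2 sin P) ≈ 26.888.

26.888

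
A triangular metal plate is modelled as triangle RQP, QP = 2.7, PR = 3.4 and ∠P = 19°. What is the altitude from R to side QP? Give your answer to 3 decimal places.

By the law of cosines, RQ² = QP² + PR² − 2·QP·PR·cos P = 1.4903, so RQ ≈ 1.2208.
Area = ½·QP·PR·sin P ≈ 1.4944.
The altitude from R has length 2·area/QP ≈ 1.1069.

1.107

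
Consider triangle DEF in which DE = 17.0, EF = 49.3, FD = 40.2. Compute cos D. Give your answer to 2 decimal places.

By the law of cosines, cos D = (FD² + DE² − EF²) / (2·FD·DE) ≈ -0.38444, so ∠D ≈ 112.61°.

cos D ≈ -0.38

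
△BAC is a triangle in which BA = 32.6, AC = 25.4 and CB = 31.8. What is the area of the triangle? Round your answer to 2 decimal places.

Semiperimeter s = (25.4 + 31.8 + 32.6)/2 = 44.9.
Heron's formula: area = √(44.9·19.5·13.1·12.3) ≈ 375.6.

area ≈ 375.60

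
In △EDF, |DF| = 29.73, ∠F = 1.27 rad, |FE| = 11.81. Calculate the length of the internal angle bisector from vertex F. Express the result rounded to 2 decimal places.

By the law of cosines, |ED|² = |DF|² + |FE|² − 2·|DF|·|FE|·cos F = 815.29, so |ED| ≈ 28.553.
The bisector from F has length 2·|DF|·|FE|·cos(∠F/2)/(|DF|+|FE|) ≈ 13.61.

t_F ≈ 13.61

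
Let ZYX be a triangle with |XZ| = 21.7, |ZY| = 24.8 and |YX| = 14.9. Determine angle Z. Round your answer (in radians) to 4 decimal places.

0.6391

By the law of cosines, cos Z = (|XZ|² + |ZY|² − |YX|²) / (2·|XZ|·|ZY|) ≈ 0.80266, so ∠Z ≈ 0.639 rad.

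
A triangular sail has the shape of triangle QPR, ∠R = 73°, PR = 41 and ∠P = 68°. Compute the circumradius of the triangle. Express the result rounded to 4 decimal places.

32.5748

The third angle is ∠Q = 180° − ∠P − ∠R = 39.00°.
Law of sines: RQ = PR·sin P/sin Q ≈ 60.406.
Law of sines: QP = PR·sin R/sin Q ≈ 62.303.
Circumradius = PR/(2 sin Q) ≈ 32.575.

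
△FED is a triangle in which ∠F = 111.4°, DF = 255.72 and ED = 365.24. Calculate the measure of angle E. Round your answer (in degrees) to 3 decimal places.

∠E ≈ 40.683°

Law of sines: sin E = DF·sin F/ED ≈ 0.65187.
Since ED ≥ DF, only the acute value applies: ∠E ≈ 40.68°.
Then ∠D = 180° − ∠F − ∠E ≈ 27.92°.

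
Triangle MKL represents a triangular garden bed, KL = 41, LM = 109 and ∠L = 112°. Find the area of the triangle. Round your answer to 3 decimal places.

Area = ½·KL·LM·sin L ≈ 2071.8.

2071.792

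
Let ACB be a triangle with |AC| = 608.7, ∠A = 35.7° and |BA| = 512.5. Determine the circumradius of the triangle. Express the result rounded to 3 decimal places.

304.749

By the law of cosines, |CB|² = |BA|² + |AC|² − 2·|BA|·|AC|·cos A = 1.265e+05, so |CB| ≈ 355.67.
Area = ½·|BA|·|AC|·sin A ≈ 91020.
Circumradius = |CB|/(2 sin A) ≈ 304.75.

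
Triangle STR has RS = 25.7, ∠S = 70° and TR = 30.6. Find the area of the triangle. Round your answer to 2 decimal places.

area ≈ 333.05

Law of sines: sin T = RS·sin S/TR ≈ 0.78922.
Since TR ≥ RS, only the acute value applies: ∠T ≈ 52.11°.
Then ∠R = 180° − ∠S − ∠T ≈ 57.89°.
Law of sines gives ST = TR·sin R/sin S ≈ 27.582.
Area = ½·TR·RS·sin R ≈ 333.05.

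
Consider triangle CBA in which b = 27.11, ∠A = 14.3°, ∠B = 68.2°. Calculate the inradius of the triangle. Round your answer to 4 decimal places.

r ≈ 3.0637

The third angle is ∠C = 180° − ∠B − ∠A = 97.50°.
Law of sines: c = b·sin C/sin B ≈ 28.948.
Law of sines: a = b·sin A/sin B ≈ 7.2119.
Area = ½·b·c·sin A ≈ 96.921.
Semiperimeter s = (28.948+27.11+7.2119)/2 = 31.635.
Inradius = area/s = 96.921/31.635 ≈ 3.0637.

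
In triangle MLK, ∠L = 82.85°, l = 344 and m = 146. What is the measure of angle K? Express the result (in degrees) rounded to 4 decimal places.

Law of sines: sin M = m·sin L/l ≈ 0.42112.
Since l ≥ m, only the acute value applies: ∠M ≈ 24.91°.
Then ∠K = 180° − ∠L − ∠M ≈ 72.24°.

72.2448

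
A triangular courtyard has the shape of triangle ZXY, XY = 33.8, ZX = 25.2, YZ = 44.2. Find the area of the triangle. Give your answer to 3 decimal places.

Semiperimeter s = (33.8 + 44.2 + 25.2)/2 = 51.6.
Heron's formula: area = √(51.6·17.8·7.4·26.4) ≈ 423.6.

area ≈ 423.597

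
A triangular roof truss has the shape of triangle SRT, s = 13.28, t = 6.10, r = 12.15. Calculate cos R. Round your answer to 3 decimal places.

0.407

By the law of cosines, cos R = (t² + s² − r²) / (2·t·s) ≈ 0.40703, so ∠R ≈ 65.98°.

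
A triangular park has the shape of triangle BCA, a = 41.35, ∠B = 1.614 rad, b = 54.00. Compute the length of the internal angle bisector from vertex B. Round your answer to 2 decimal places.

Law of sines: sin A = a·sin B/b ≈ 0.76503.
Since b ≥ a, only the acute value applies: ∠A ≈ 0.871 rad.
Then ∠C = π − ∠B − ∠A ≈ 0.657 rad.
Law of sines gives c = b·sin C/sin B ≈ 32.99.
The bisector from B has length 2·c·a·cos(∠B/2)/(c+a) ≈ 25.384.

t_B ≈ 25.38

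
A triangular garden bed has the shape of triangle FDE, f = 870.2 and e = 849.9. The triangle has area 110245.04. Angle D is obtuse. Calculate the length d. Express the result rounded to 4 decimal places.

From area = ½·e·f·sin D, we get sin D = 2·area/(e·f) ≈ 0.29813.
Taking the obtuse solution, ∠D ≈ 162.65°.
Law of cosines then gives d ≈ 1700.4.

1700.4354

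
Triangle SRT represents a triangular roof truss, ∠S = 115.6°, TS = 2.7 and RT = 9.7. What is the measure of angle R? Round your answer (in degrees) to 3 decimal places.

∠R ≈ 14.538°

Law of sines: sin R = TS·sin S/RT ≈ 0.25103.
Since RT ≥ TS, only the acute value applies: ∠R ≈ 14.54°.
Then ∠T = 180° − ∠S − ∠R ≈ 49.86°.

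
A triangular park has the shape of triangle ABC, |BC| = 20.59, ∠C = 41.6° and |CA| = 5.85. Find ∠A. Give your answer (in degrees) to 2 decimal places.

By the law of cosines, |AB|² = |BC|² + |CA|² − 2·|BC|·|CA|·cos C = 278.02, so |AB| ≈ 16.674.
Law of cosines again: cos A = (|CA|² + |AB|² − |BC|²)/(2·|CA|·|AB|) ≈ -0.57258, so ∠A ≈ 124.93°.

124.93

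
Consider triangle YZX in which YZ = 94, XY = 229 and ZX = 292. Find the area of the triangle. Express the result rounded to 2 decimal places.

Semiperimeter s = (292 + 229 + 94)/2 = 307.5.
Heron's formula: area = √(307.5·15.5·78.5·213.5) ≈ 8937.6.

8937.63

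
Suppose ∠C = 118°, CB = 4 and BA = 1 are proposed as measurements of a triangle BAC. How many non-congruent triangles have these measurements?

0

CB·sin C = 4·sin(118°) ≈ 3.532.
Since ∠C is not acute, a triangle exists only if BA > CB; here BA ≤ CB, so there is no triangle.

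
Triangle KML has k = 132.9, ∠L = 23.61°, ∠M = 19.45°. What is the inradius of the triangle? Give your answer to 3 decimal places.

The third angle is ∠K = 180° − ∠M − ∠L = 136.94°.
Law of sines: m = k·sin M/sin K ≈ 64.815.
Law of sines: l = k·sin L/sin K ≈ 77.959.
Area = ½·k·m·sin L ≈ 1725.
Semiperimeter s = (132.9+64.815+77.959)/2 = 137.84.
Inradius = area/s = 1725/137.84 ≈ 12.515.

r ≈ 12.515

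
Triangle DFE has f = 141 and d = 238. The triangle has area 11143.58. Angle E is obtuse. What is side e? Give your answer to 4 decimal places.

From area = ½·d·f·sin E, we get sin E = 2·area/(d·f) ≈ 0.66414.
Taking the obtuse solution, ∠E ≈ 138.38°.
Law of cosines then gives e ≈ 355.95.

355.9516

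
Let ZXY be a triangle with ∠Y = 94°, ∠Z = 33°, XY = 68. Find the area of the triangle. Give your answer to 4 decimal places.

The third angle is ∠X = 180° − ∠Y − ∠Z = 53.00°.
Law of sines: YZ = XY·sin X/sin Z ≈ 99.712.
Law of sines: ZX = XY·sin Y/sin Z ≈ 124.55.
Area = ½·XY·YZ·sin Y ≈ 3382.

area ≈ 3381.9600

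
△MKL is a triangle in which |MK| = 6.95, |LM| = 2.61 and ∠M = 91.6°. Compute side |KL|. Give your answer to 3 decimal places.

By the law of cosines, |KL|² = |LM|² + |MK|² − 2·|LM|·|MK|·cos M = 56.128, so |KL| ≈ 7.4918.

7.492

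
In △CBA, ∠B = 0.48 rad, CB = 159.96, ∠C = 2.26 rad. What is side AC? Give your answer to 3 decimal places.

The third angle is ∠A = π − ∠C − ∠B = 0.402 rad.
Law of sines: AC = CB·sin B/sin A ≈ 188.97.

188.972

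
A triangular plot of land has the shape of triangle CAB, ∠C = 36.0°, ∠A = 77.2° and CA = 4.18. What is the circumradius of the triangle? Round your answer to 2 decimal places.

The third angle is ∠B = 180° − ∠C − ∠A = 66.80°.
Law of sines: AB = CA·sin C/sin B ≈ 2.6731.
Law of sines: BC = CA·sin A/sin B ≈ 4.4347.
Circumradius = CA/(2 sin B) ≈ 2.2739.

2.27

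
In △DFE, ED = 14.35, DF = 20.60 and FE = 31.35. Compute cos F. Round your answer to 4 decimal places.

By the law of cosines, cos F = (DF² + FE² − ED²) / (2·DF·FE) ≈ 0.93004, so ∠F ≈ 21.56°.

cos F ≈ 0.9300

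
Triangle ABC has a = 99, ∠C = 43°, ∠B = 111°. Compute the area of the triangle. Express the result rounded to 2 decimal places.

7117.60

The third angle is ∠A = 180° − ∠B − ∠C = 26.00°.
Law of sines: b = a·sin B/sin A ≈ 210.84.
Law of sines: c = a·sin C/sin A ≈ 154.02.
Area = ½·a·b·sin C ≈ 7117.6.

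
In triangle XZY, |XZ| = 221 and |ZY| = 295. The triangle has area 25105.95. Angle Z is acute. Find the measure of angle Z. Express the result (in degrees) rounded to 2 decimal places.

From area = ½·|XZ|·|ZY|·sin Z, we get sin Z = 2·area/(|XZ|·|ZY|) ≈ 0.77018.
Taking the acute solution, ∠Z ≈ 50.37°.

∠Z ≈ 50.37°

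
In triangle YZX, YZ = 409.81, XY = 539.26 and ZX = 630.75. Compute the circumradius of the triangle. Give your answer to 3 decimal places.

R ≈ 318.412

By the law of cosines, cos Y = (XY² + YZ² − ZX²) / (2·XY·YZ) ≈ 0.13779, so ∠Y ≈ 82.08°.
Circumradius = ZX/(2 sin Y) ≈ 318.41.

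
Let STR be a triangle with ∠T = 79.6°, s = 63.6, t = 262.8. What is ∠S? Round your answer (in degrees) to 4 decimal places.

Law of sines: sin S = s·sin T/t ≈ 0.23803.
Since t ≥ s, only the acute value applies: ∠S ≈ 13.77°.
Then ∠R = 180° − ∠T − ∠S ≈ 86.63°.

∠S ≈ 13.7705°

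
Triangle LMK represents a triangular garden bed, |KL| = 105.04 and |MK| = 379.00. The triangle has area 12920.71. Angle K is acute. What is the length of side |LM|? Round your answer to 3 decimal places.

From area = ½·|MK|·|KL|·sin K, we get sin K = 2·area/(|MK|·|KL|) ≈ 0.64912.
Taking the acute solution, ∠K ≈ 40.48°.
Law of cosines then gives |LM| ≈ 306.77.

306.770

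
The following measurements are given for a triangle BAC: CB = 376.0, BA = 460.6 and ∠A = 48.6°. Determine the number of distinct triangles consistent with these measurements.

2

BA·sin A = 460.6·sin(48.6°) ≈ 345.5.
Since BA sin A < CB < BA (345.5 < 376.0 < 460.6), two triangles exist.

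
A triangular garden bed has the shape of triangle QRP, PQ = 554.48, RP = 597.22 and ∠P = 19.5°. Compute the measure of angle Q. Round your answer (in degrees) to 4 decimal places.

By the law of cosines, QR² = RP² + PQ² − 2·RP·PQ·cos P = 39815, so QR ≈ 199.54.
Law of cosines again: cos Q = (PQ² + QR² − RP²)/(2·PQ·QR) ≈ -0.04252, so ∠Q ≈ 92.44°.

∠Q ≈ 92.4370°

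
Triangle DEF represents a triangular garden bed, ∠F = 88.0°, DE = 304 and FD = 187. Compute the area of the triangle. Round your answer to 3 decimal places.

Law of sines: sin E = FD·sin F/DE ≈ 0.61476.
Since DE ≥ FD, only the acute value applies: ∠E ≈ 37.93°.
Then ∠D = 180° − ∠F − ∠E ≈ 54.07°.
Law of sines gives EF = DE·sin D/sin F ≈ 246.3.
Area = ½·DE·FD·sin D ≈ 23015.

area ≈ 23014.655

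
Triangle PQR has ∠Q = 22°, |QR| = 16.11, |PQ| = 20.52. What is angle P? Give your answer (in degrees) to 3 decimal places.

∠P ≈ 47.227°

By the law of cosines, |RP|² = |PQ|² + |QR|² − 2·|PQ|·|QR|·cos Q = 67.591, so |RP| ≈ 8.2214.
Law of cosines again: cos P = (|RP|² + |PQ|² − |QR|²)/(2·|RP|·|PQ|) ≈ 0.67909, so ∠P ≈ 47.23°.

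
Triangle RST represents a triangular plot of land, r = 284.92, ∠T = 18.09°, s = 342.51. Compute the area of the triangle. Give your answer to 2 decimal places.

Area = ½·r·s·sin T ≈ 15151.

area ≈ 15151.04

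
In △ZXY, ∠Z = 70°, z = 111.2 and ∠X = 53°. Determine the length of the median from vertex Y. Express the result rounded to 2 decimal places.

m_Y ≈ 90.48

The third angle is ∠Y = 180° − ∠Z − ∠X = 57.00°.
Law of sines: x = z·sin X/sin Z ≈ 94.508.
Law of sines: y = z·sin Y/sin Z ≈ 99.245.
Median from Y: ½√(2·z² + 2·x² − y²) ≈ 90.477.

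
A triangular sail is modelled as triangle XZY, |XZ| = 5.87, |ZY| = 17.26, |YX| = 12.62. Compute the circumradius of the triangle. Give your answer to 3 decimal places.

By the law of cosines, cos X = (|YX|² + |XZ|² − |ZY|²) / (2·|YX|·|XZ|) ≈ -0.70321, so ∠X ≈ 134.68°.
Circumradius = |ZY|/(2 sin X) ≈ 12.138.

R ≈ 12.138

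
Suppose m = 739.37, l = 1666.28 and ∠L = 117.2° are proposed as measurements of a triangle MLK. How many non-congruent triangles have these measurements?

m·sin L = 739.37·sin(117.2°) ≈ 657.6.
Since ∠L is not acute, a triangle exists only if l > m; here l > m, so there is exactly one triangle.

1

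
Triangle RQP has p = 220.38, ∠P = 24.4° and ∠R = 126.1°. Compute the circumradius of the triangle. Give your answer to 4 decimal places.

The third angle is ∠Q = 180° − ∠P − ∠R = 29.50°.
Law of sines: r = p·sin R/sin P ≈ 431.04.
Law of sines: q = p·sin Q/sin P ≈ 262.69.
Circumradius = p/(2 sin P) ≈ 266.74.

266.7364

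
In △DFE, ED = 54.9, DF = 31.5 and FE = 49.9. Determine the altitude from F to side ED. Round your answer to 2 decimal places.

Semiperimeter s = (49.9 + 54.9 + 31.5)/2 = 68.15.
Heron's formula: area = √(68.15·18.25·13.25·36.65) ≈ 777.16.
The altitude from F has length 2·area/ED ≈ 28.312.

28.31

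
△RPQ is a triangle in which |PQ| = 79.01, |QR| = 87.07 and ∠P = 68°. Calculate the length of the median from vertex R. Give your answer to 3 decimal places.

Law of sines: sin R = |PQ|·sin P/|QR| ≈ 0.84136.
Since |QR| ≥ |PQ|, only the acute value applies: ∠R ≈ 57.28°.
Then ∠Q = 180° − ∠P − ∠R ≈ 54.72°.
Law of sines gives |RP| = |QR|·sin Q/sin P ≈ 76.657.
Median from R: ½√(2·|QR|² + 2·|RP|² − |PQ|²) ≈ 71.89.

71.890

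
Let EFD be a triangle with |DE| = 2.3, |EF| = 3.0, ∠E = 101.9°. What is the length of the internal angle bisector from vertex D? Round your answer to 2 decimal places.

By the law of cosines, |FD|² = |DE|² + |EF|² − 2·|DE|·|EF|·cos E = 17.136, so |FD| ≈ 4.1395.
Law of cosines again: cos D = (|FD|² + |DE|² − |EF|²)/(2·|FD|·|DE|) ≈ 0.70506, so ∠D ≈ 45.17°.
The bisector from D has length 2·|FD|·|DE|·cos(∠D/2)/(|FD|+|DE|) ≈ 2.7303.

t_D ≈ 2.73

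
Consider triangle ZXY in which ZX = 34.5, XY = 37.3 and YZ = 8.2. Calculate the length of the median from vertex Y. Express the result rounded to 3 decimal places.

m_Y ≈ 20.777

Median from Y: ½√(2·XY² + 2·YZ² − ZX²) ≈ 20.777.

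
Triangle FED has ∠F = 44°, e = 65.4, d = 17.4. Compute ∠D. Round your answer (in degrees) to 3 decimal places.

12.874

By the law of cosines, f² = e² + d² − 2·e·d·cos F = 2942.8, so f ≈ 54.247.
Law of cosines again: cos D = (f² + e² − d²)/(2·f·e) ≈ 0.97486, so ∠D ≈ 12.87°.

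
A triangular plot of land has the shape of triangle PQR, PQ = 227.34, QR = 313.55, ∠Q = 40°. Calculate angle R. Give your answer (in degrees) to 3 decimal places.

∠R ≈ 46.351°

By the law of cosines, RP² = PQ² + QR² − 2·PQ·QR·cos Q = 40786, so RP ≈ 201.96.
Law of cosines again: cos R = (QR² + RP² − PQ²)/(2·QR·RP) ≈ 0.69024, so ∠R ≈ 46.35°.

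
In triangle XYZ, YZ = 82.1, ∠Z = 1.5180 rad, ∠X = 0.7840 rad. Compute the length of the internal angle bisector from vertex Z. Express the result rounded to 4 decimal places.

t_Z ≈ 61.1365

The third angle is ∠Y = π − ∠Z − ∠X = 0.8396 rad.
Law of sines: ZX = YZ·sin Y/sin X ≈ 86.548.
Law of sines: XY = YZ·sin Z/sin X ≈ 116.11.
The bisector from Z has length 2·YZ·ZX·cos(∠Z/2)/(YZ+ZX) ≈ 61.136.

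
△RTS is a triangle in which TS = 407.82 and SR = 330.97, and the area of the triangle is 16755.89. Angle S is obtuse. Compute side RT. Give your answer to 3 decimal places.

733.047

From area = ½·TS·SR·sin S, we get sin S = 2·area/(TS·SR) ≈ 0.24828.
Taking the obtuse solution, ∠S ≈ 165.62°.
Law of cosines then gives RT ≈ 733.05.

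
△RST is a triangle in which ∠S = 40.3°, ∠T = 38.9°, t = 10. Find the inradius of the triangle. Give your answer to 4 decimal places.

2.8149

The third angle is ∠R = 180° − ∠S − ∠T = 100.80°.
Law of sines: r = t·sin R/sin T ≈ 15.642.
Law of sines: s = t·sin S/sin T ≈ 10.3.
Area = ½·t·r·sin S ≈ 50.587.
Semiperimeter p = (15.642+10.3+10)/2 = 17.971.
Inradius = area/p = 50.587/17.971 ≈ 2.8149.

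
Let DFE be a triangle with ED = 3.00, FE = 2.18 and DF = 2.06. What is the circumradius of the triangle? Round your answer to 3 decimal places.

R ≈ 1.500

By the law of cosines, cos D = (ED² + DF² − FE²) / (2·ED·DF) ≈ 0.68699, so ∠D ≈ 46.61°.
Circumradius = FE/(2 sin D) ≈ 1.5.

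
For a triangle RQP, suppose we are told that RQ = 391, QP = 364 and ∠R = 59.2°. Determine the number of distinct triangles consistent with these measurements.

2

RQ·sin R = 391·sin(59.2°) ≈ 335.9.
Since RQ sin R < QP < RQ (335.9 < 364 < 391), two triangles exist.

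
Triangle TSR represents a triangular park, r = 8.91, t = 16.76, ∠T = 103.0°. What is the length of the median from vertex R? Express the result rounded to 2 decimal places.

Law of sines: sin R = r·sin T/t ≈ 0.51800.
Since t ≥ r, only the acute value applies: ∠R ≈ 31.20°.
Then ∠S = 180° − ∠T − ∠R ≈ 45.80°.
Law of sines gives s = t·sin S/sin T ≈ 12.332.
Median from R: ½√(2·t² + 2·s² − r²) ≈ 14.023.

m_R ≈ 14.02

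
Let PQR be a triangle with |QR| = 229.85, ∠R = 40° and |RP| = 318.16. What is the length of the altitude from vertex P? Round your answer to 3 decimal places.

h_P ≈ 204.509

By the law of cosines, |PQ|² = |QR|² + |RP|² − 2·|QR|·|RP|·cos R = 42017, so |PQ| ≈ 204.98.
Area = ½·|QR|·|RP|·sin R ≈ 23503.
The altitude from P has length 2·area/|QR| ≈ 204.51.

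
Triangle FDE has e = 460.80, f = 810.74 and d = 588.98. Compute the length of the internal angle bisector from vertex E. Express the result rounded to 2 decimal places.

652.50

By the law of cosines, cos E = (f² + d² − e²) / (2·f·d) ≈ 0.82916, so ∠E ≈ 33.99°.
The bisector from E has length 2·f·d·cos(∠E/2)/(f+d) ≈ 652.5.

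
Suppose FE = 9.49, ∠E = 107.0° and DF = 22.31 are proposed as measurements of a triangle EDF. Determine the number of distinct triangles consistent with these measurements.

1

FE·sin E = 9.49·sin(107.0°) ≈ 9.075.
Since ∠E is not acute, a triangle exists only if DF > FE; here DF > FE, so there is exactly one triangle.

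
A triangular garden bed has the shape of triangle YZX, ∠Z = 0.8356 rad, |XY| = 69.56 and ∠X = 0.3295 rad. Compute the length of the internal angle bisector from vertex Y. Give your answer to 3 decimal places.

t_Y ≈ 23.248

The third angle is ∠Y = π − ∠Z − ∠X = 1.9765 rad.
Law of sines: |ZX| = |XY|·sin Y/sin Z ≈ 86.172.
Law of sines: |YZ| = |XY|·sin X/sin Z ≈ 30.346.
The bisector from Y has length 2·|XY|·|YZ|·cos(∠Y/2)/(|XY|+|YZ|) ≈ 23.248.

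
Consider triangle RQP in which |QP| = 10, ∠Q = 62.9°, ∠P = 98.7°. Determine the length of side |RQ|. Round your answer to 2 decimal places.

31.32

The third angle is ∠R = 180° − ∠Q − ∠P = 18.40°.
Law of sines: |RQ| = |QP|·sin P/sin R ≈ 31.316.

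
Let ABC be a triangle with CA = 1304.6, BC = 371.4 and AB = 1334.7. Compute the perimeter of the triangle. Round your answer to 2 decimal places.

3010.70

Perimeter = 371.4 + 1304.6 + 1334.7 = 3010.7.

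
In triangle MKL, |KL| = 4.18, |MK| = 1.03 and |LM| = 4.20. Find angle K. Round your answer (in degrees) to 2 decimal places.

84.05

By the law of cosines, cos K = (|MK|² + |KL|² − |LM|²) / (2·|MK|·|KL|) ≈ 0.10374, so ∠K ≈ 84.05°.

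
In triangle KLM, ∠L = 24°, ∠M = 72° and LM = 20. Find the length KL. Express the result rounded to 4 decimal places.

The third angle is ∠K = 180° − ∠L − ∠M = 84.00°.
Law of sines: KL = LM·sin M/sin K ≈ 19.126.

19.1259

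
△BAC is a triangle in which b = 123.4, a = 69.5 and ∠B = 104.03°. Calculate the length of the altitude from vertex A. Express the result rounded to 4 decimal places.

h_A ≈ 83.9206

Law of sines: sin A = a·sin B/b ≈ 0.54641.
Since b ≥ a, only the acute value applies: ∠A ≈ 33.12°.
Then ∠C = 180° − ∠B − ∠A ≈ 42.85°.
Law of sines gives c = b·sin C/sin B ≈ 86.501.
Area = ½·b·a·sin C ≈ 2916.2.
The altitude from A has length 2·area/a ≈ 83.921.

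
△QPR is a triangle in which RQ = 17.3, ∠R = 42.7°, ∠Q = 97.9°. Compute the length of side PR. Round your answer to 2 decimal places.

The third angle is ∠P = 180° − ∠R − ∠Q = 39.40°.
Law of sines: PR = RQ·sin Q/sin P ≈ 26.997.

27.00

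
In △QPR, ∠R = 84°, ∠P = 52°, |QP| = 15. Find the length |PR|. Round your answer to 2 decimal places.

The third angle is ∠Q = 180° − ∠P − ∠R = 44.00°.
Law of sines: |PR| = |QP|·sin Q/sin R ≈ 10.477.

10.48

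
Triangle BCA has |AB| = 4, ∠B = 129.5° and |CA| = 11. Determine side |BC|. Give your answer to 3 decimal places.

8.014

Law of sines: sin C = |AB|·sin B/|CA| ≈ 0.28059.
Since |CA| ≥ |AB|, only the acute value applies: ∠C ≈ 16.30°.
Then ∠A = 180° − ∠B − ∠C ≈ 34.20°.
Law of sines gives |BC| = |CA|·sin A/sin B ≈ 8.0138.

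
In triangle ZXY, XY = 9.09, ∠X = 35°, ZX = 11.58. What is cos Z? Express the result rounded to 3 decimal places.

0.621

By the law of cosines, YZ² = ZX² + XY² − 2·ZX·XY·cos X = 44.273, so YZ ≈ 6.6538.
Law of cosines again: cos Z = (YZ² + ZX² − XY²)/(2·YZ·ZX) ≈ 0.62129, so ∠Z ≈ 51.59°.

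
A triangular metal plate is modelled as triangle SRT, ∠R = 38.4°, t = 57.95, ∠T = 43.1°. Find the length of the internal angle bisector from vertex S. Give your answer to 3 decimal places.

The third angle is ∠S = 180° − ∠R − ∠T = 98.50°.
Law of sines: s = t·sin S/sin T ≈ 83.881.
Law of sines: r = t·sin R/sin T ≈ 52.681.
The bisector from S has length 2·r·t·cos(∠S/2)/(r+t) ≈ 36.026.

t_S ≈ 36.026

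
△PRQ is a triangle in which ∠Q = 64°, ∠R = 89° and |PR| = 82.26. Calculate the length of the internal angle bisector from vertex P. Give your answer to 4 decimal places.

t_P ≈ 84.2444

The third angle is ∠P = 180° − ∠R − ∠Q = 27.00°.
Law of sines: |RQ| = |PR|·sin P/sin Q ≈ 41.55.
Law of sines: |QP| = |PR|·sin R/sin Q ≈ 91.509.
The bisector from P has length 2·|QP|·|PR|·cos(∠P/2)/(|QP|+|PR|) ≈ 84.244.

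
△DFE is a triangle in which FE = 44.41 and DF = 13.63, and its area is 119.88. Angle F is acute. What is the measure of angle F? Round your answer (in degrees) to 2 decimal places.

23.33

From area = ½·DF·FE·sin F, we get sin F = 2·area/(DF·FE) ≈ 0.39610.
Taking the acute solution, ∠F ≈ 23.33°.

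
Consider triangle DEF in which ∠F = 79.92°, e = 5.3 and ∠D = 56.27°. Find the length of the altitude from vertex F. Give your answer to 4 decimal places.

4.4078

The third angle is ∠E = 180° − ∠F − ∠D = 43.81°.
Law of sines: d = e·sin D/sin E ≈ 6.3672.
Law of sines: f = e·sin F/sin E ≈ 7.5378.
Area = ½·e·d·sin F ≈ 16.613.
The altitude from F has length 2·area/f ≈ 4.4078.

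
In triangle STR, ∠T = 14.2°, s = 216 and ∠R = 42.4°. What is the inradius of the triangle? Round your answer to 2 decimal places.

20.36

The third angle is ∠S = 180° − ∠T − ∠R = 123.40°.
Law of sines: t = s·sin T/sin S ≈ 63.468.
Law of sines: r = s·sin R/sin S ≈ 174.46.
Area = ½·s·t·sin R ≈ 4622.1.
Semiperimeter p = (216+63.468+174.46)/2 = 226.97.
Inradius = area/p = 4622.1/226.97 ≈ 20.365.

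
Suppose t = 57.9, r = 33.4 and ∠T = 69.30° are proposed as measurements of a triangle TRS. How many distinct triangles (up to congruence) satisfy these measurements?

1

r·sin T = 33.4·sin(69.30°) ≈ 31.24.
Since t ≥ r, exactly one triangle exists.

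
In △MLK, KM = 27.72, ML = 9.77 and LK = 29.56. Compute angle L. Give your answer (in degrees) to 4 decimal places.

By the law of cosines, cos L = (ML² + LK² − KM²) / (2·ML·LK) ≈ 0.34773, so ∠L ≈ 69.65°.

∠L ≈ 69.6516°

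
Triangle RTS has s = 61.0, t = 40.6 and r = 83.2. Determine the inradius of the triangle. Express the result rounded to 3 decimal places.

Semiperimeter p = (83.2 + 40.6 + 61)/2 = 92.4.
Heron's formula: area = √(92.4·9.2·51.8·31.4) ≈ 1175.9.
Inradius = area/p = 1175.9/92.4 ≈ 12.726.

12.726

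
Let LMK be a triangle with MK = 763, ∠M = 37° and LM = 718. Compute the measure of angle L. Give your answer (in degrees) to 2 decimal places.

76.69

By the law of cosines, KL² = LM² + MK² − 2·LM·MK·cos M = 2.2265e+05, so KL ≈ 471.86.
Law of cosines again: cos L = (KL² + LM² − MK²)/(2·KL·LM) ≈ 0.23024, so ∠L ≈ 76.69°.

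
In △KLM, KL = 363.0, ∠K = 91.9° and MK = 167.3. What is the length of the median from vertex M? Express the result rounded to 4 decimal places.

m_M ≈ 250.8885

By the law of cosines, LM² = MK² + KL² − 2·MK·KL·cos K = 1.6379e+05, so LM ≈ 404.7.
Median from M: ½√(2·LM² + 2·MK² − KL²) ≈ 250.89.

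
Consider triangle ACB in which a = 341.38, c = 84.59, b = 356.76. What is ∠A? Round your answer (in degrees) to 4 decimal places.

By the law of cosines, cos A = (c² + b² − a²) / (2·c·b) ≈ 0.29645, so ∠A ≈ 72.76°.

∠A ≈ 72.7554°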